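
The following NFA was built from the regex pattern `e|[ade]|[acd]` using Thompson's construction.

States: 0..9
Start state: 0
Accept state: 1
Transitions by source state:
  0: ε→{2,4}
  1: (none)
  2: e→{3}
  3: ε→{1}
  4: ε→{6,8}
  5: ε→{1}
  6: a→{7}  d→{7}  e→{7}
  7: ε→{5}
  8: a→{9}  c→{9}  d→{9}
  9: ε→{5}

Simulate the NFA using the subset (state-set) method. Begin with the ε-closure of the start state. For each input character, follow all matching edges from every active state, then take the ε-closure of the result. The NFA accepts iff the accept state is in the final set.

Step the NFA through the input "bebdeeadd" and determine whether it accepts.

Answer: REJECT

Trace:
initial (ε-close {0}): {0,2,4,6,8}
'b' @ 1: {}  — no active states
rest 'ebdeeadd' ignored (set empty)
end set {} — state 1 not in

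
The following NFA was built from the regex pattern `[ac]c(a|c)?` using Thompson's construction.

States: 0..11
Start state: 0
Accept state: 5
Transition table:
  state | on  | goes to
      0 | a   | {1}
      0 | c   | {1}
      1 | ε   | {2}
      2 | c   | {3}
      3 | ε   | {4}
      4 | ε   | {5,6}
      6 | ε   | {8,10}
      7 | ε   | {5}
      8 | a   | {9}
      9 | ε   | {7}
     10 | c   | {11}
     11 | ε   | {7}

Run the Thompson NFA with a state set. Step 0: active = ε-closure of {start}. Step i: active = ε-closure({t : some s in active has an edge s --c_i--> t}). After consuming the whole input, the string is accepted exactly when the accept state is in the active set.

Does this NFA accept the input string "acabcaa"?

S₀ = ε-closure({0}) = {0}
'a' @ 1: {1,2}
'c' @ 2: {3,4,5,6,8,10}  [accepting]
'a' @ 3: {5,7,9}  [accepting]
'b' @ 4: {}  — dead — no transitions
rest 'caa' ignored (set empty)
end set {} — state 5 not in

Answer: REJECT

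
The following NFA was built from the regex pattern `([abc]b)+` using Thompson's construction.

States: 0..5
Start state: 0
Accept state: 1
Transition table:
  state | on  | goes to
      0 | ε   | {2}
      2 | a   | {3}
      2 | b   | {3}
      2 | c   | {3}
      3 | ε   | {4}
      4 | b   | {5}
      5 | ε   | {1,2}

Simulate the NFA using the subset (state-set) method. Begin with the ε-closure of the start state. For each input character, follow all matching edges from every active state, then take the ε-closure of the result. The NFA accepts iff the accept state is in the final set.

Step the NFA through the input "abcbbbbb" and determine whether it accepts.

Answer: ACCEPT

Steps:
start: ε-closure({0}) = {0,2}
'a' @ 1: {3,4}
'b' @ 2: {1,2,5}  ✓accept
'c' @ 3: {3,4}
'b' @ 4: {1,2,5}  ✓accept
'b' @ 5: {3,4}
'b' @ 6: {1,2,5}  ✓accept
'b' @ 7: {3,4}
'b' @ 8: {1,2,5}  ✓accept
final: {1,2,5}; accept 1 in set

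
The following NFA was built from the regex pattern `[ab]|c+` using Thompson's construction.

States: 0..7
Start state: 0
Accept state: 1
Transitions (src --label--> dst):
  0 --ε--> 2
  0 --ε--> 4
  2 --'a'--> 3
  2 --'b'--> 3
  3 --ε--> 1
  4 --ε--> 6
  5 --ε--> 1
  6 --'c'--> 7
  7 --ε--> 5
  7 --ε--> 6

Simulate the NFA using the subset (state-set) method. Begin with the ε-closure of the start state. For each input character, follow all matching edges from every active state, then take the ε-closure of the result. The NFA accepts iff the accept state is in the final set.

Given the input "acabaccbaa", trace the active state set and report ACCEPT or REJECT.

Answer: REJECT

Derivation:
initial (ε-close {0}): {0,2,4,6}
'a' @ 1: {1,3}  ✓accept
'c' @ 2: {}  — state set empty
rest 'abaccbaa' ignored (set empty)
after full input: {}  (accept=1 not in)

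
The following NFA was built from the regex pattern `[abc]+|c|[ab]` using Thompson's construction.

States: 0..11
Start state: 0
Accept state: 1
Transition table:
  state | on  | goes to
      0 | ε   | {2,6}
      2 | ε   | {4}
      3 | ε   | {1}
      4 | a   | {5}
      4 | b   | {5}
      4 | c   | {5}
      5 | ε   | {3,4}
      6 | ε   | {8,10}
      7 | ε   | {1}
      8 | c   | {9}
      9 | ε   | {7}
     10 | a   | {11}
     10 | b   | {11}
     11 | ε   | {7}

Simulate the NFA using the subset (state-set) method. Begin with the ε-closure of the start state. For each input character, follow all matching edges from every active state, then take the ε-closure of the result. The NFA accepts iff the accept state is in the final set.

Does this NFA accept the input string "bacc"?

Answer: ACCEPT

Derivation:
initial (ε-close {0}): {0,2,4,6,8,10}
'b' @ 1: {1,3,4,5,7,11}  (accept∈set)
'a' @ 2: {1,3,4,5}  (accept∈set)
'c' @ 3: {1,3,4,5}  (accept∈set)
'c' @ 4: {1,3,4,5}  (accept∈set)
final: {1,3,4,5}; accept 1 in set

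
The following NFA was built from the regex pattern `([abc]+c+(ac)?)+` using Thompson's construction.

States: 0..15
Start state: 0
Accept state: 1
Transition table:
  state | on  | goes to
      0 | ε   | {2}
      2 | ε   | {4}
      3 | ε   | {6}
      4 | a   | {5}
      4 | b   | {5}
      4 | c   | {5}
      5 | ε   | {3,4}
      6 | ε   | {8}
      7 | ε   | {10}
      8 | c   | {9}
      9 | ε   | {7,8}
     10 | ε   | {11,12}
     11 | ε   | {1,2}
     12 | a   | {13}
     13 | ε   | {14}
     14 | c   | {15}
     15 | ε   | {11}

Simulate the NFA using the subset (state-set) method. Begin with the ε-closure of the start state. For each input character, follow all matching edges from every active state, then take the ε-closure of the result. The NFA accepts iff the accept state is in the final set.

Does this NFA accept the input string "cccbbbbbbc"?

start: ε-closure({0}) = {0,2,4}
'c' @ 1: {3,4,5,6,8}
'c' @ 2: {1,2,3,4,5,6,7,8,9,10,11,12}  (accept∈set)
'c' @ 3: {1,2,3,4,5,6,7,8,9,10,11,12}  (accept∈set)
'b' @ 4: {3,4,5,6,8}
'b' @ 5: {3,4,5,6,8}
'b' @ 6: {3,4,5,6,8}
'b' @ 7: {3,4,5,6,8}
'b' @ 8: {3,4,5,6,8}
'b' @ 9: {3,4,5,6,8}
'c' @ 10: {1,2,3,4,5,6,7,8,9,10,11,12}  (accept∈set)
after full input: {1,2,3,4,5,6,7,8,9,10,11,12}  (accept=1 in)

Answer: ACCEPT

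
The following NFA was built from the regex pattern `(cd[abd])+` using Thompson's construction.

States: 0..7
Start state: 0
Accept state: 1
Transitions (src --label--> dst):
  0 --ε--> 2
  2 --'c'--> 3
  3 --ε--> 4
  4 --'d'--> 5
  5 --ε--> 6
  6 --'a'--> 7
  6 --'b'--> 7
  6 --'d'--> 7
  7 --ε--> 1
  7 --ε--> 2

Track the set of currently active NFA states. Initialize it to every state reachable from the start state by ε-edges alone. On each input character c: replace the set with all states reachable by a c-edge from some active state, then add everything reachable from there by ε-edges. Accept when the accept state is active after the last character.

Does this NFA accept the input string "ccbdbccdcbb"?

initial (ε-close {0}): {0,2}
'c' @ 1: {3,4}
'c' @ 2: {}  — no active states
rest 'bdbccdcbb' ignored (set empty)
after full input: {}  (accept=1 not in)

Answer: REJECT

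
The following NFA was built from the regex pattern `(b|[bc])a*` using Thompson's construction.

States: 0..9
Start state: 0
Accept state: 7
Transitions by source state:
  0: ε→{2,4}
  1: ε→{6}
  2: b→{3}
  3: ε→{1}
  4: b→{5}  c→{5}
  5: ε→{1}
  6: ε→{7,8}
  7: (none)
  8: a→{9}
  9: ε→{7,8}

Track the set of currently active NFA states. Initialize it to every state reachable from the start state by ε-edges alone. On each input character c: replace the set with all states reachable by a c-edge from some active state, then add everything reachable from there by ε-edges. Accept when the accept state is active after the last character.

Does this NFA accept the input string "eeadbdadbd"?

start: ε-closure({0}) = {0,2,4}
'e' @ 1: {}  — state set empty
rest 'eadbdadbd' ignored (set empty)
end set {} — state 7 not in

Answer: REJECT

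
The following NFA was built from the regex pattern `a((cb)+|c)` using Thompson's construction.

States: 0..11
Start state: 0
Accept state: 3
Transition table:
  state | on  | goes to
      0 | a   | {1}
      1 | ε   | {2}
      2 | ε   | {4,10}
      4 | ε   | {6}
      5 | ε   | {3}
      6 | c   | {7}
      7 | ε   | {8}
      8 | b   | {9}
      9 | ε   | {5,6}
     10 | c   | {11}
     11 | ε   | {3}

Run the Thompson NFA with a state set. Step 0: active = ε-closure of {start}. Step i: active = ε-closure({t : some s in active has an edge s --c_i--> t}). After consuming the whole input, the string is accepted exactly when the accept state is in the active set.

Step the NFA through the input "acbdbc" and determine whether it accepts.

Answer: REJECT

Trace:
S₀ = ε-closure({0}) = {0}
'a' @ 1: {1,2,4,6,10}
'c' @ 2: {3,7,8,11}  [accepting]
'b' @ 3: {3,5,6,9}  [accepting]
'd' @ 4: {}  — state set empty
rest 'bc' ignored (set empty)
after full input: {}  (accept=3 not in)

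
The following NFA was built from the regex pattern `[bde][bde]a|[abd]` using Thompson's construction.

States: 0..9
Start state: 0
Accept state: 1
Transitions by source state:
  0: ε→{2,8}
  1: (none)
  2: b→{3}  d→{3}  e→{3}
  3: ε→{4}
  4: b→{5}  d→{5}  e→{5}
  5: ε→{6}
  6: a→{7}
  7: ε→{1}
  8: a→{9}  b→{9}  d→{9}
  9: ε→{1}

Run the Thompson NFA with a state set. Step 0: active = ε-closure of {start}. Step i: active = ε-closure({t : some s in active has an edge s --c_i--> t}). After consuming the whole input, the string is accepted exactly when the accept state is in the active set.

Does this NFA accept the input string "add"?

Answer: REJECT

Trace:
initial (ε-close {0}): {0,2,8}
'a' @ 1: {1,9}  [accepting]
'd' @ 2: {}  — dead — no transitions
rest 'd' ignored (set empty)
end set {} — state 1 not in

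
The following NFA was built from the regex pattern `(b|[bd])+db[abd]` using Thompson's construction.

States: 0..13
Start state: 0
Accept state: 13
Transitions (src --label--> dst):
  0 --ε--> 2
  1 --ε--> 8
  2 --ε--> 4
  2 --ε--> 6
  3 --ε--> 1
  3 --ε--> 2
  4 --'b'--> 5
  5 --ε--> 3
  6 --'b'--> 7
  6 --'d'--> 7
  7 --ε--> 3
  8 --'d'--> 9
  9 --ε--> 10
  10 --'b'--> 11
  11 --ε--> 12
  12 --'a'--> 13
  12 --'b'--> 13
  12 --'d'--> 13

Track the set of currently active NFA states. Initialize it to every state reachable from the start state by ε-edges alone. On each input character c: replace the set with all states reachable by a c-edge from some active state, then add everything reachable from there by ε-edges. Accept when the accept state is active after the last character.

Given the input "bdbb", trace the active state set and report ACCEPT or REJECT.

S₀ = ε-closure({0}) = {0,2,4,6}
'b' @ 1: {1,2,3,4,5,6,7,8}
'd' @ 2: {1,2,3,4,6,7,8,9,10}
'b' @ 3: {1,2,3,4,5,6,7,8,11,12}
'b' @ 4: {1,2,3,4,5,6,7,8,13}  ✓accept
after full input: {1,2,3,4,5,6,7,8,13}  (accept=13 in)

Answer: ACCEPT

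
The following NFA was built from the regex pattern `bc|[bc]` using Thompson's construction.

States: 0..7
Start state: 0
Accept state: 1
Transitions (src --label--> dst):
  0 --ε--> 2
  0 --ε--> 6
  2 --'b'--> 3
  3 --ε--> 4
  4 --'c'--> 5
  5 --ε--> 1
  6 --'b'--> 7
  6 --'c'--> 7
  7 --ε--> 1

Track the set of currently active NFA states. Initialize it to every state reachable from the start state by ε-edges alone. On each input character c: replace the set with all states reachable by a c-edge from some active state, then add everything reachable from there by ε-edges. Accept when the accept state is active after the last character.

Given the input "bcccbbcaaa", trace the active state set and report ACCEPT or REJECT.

S₀ = ε-closure({0}) = {0,2,6}
'b' @ 1: {1,3,4,7}  [accepting]
'c' @ 2: {1,5}  [accepting]
'c' @ 3: {}  — state set empty
rest 'cbbcaaa' ignored (set empty)
after full input: {}  (accept=1 not in)

Answer: REJECT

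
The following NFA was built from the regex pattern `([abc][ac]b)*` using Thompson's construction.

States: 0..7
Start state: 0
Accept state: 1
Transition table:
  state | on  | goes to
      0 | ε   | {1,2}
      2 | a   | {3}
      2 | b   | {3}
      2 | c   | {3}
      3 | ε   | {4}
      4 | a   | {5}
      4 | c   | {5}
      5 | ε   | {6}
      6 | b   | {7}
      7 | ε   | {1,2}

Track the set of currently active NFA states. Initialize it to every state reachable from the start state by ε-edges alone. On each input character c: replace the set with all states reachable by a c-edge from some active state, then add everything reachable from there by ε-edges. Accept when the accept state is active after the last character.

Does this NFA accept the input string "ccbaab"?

Answer: ACCEPT

Steps:
S₀ = ε-closure({0}) = {0,1,2}
'c' @ 1: {3,4}
'c' @ 2: {5,6}
'b' @ 3: {1,2,7}  [accepting]
'a' @ 4: {3,4}
'a' @ 5: {5,6}
'b' @ 6: {1,2,7}  [accepting]
after full input: {1,2,7}  (accept=1 in)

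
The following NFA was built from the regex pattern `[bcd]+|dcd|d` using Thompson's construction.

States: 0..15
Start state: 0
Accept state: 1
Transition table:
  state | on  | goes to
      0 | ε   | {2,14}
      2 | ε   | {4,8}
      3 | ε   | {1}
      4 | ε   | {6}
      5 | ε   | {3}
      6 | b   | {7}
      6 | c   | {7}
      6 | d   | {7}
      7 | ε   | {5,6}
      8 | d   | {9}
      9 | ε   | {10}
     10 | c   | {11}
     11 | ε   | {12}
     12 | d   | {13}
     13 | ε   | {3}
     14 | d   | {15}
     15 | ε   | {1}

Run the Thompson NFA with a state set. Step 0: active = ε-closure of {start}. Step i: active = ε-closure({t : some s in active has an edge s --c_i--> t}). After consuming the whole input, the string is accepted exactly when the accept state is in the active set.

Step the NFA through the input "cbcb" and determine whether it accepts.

Answer: ACCEPT

Trace:
initial (ε-close {0}): {0,2,4,6,8,14}
'c' @ 1: {1,3,5,6,7}  ✓accept
'b' @ 2: {1,3,5,6,7}  ✓accept
'c' @ 3: {1,3,5,6,7}  ✓accept
'b' @ 4: {1,3,5,6,7}  ✓accept
end set {1,3,5,6,7} — state 1 in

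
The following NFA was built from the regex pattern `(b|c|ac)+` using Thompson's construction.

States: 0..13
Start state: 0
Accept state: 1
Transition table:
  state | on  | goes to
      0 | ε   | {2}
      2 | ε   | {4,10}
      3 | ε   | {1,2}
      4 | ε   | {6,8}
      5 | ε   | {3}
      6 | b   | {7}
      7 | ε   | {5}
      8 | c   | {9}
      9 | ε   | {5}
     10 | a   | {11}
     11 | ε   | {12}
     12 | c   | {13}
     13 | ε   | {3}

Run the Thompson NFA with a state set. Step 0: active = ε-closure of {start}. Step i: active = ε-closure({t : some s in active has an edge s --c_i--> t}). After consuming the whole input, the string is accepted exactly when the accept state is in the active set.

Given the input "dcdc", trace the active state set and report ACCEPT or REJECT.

Answer: REJECT

Derivation:
S₀ = ε-closure({0}) = {0,2,4,6,8,10}
'd' @ 1: {}  — state set empty
rest 'cdc' ignored (set empty)
after full input: {}  (accept=1 not in)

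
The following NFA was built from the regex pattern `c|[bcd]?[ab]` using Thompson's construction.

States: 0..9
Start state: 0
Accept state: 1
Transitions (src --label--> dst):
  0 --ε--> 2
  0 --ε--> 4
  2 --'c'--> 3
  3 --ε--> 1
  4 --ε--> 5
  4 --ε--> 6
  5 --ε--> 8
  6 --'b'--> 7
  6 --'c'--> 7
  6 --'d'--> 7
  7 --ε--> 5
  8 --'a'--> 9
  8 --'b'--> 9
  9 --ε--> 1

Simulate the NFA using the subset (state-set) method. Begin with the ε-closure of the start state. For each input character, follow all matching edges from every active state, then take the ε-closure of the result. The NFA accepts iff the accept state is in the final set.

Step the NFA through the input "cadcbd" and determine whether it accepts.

Answer: REJECT

Derivation:
start: ε-closure({0}) = {0,2,4,5,6,8}
'c' @ 1: {1,3,5,7,8}  (accept∈set)
'a' @ 2: {1,9}  (accept∈set)
'd' @ 3: {}  — state set empty
rest 'cbd' ignored (set empty)
end set {} — state 1 not in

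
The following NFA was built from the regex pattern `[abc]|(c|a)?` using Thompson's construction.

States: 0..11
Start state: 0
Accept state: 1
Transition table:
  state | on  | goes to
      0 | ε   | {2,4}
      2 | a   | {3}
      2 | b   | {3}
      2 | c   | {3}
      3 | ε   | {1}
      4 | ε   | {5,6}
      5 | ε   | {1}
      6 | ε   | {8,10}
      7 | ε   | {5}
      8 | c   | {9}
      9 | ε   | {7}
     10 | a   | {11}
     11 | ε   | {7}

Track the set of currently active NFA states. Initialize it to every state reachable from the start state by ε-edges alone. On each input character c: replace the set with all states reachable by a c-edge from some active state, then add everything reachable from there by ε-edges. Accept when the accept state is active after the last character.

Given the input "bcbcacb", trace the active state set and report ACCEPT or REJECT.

S₀ = ε-closure({0}) = {0,1,2,4,5,6,8,10}
'b' @ 1: {1,3}  ✓accept
'c' @ 2: {}  — dead — no transitions
rest 'bcacb' ignored (set empty)
after full input: {}  (accept=1 not in)

Answer: REJECT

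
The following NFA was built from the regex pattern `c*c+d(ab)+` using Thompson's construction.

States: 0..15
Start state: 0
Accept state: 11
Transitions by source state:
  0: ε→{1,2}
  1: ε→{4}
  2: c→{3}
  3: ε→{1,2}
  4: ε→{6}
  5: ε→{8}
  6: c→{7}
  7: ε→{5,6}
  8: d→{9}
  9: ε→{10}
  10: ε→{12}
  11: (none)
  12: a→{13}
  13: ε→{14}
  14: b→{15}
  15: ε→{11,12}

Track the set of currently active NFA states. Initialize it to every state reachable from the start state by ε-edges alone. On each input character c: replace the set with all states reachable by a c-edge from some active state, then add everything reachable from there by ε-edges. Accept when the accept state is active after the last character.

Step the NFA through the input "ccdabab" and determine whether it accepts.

initial (ε-close {0}): {0,1,2,4,6}
'c' @ 1: {1,2,3,4,5,6,7,8}
'c' @ 2: {1,2,3,4,5,6,7,8}
'd' @ 3: {9,10,12}
'a' @ 4: {13,14}
'b' @ 5: {11,12,15}  (accept∈set)
'a' @ 6: {13,14}
'b' @ 7: {11,12,15}  (accept∈set)
final: {11,12,15}; accept 11 in set

Answer: ACCEPT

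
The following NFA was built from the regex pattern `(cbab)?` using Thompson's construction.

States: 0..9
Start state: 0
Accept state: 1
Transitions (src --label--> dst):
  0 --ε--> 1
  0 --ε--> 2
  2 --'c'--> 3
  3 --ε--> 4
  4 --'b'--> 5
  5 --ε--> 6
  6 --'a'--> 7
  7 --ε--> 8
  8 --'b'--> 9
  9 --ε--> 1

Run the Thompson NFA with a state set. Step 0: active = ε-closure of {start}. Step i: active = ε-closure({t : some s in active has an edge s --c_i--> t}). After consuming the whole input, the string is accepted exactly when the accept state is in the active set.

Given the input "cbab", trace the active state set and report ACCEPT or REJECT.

Answer: ACCEPT

Derivation:
start: ε-closure({0}) = {0,1,2}
'c' @ 1: {3,4}
'b' @ 2: {5,6}
'a' @ 3: {7,8}
'b' @ 4: {1,9}  ✓accept
end set {1,9} — state 1 in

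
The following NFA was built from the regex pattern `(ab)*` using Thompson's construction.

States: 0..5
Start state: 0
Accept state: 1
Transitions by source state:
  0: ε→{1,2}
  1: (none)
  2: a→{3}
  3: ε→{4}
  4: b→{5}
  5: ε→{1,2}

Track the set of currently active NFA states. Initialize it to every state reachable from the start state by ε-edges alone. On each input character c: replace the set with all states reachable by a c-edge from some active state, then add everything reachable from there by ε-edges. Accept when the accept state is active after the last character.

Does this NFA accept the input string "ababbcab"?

S₀ = ε-closure({0}) = {0,1,2}
'a' @ 1: {3,4}
'b' @ 2: {1,2,5}  ✓accept
'a' @ 3: {3,4}
'b' @ 4: {1,2,5}  ✓accept
'b' @ 5: {}  — dead — no transitions
rest 'cab' ignored (set empty)
end set {} — state 1 not in

Answer: REJECT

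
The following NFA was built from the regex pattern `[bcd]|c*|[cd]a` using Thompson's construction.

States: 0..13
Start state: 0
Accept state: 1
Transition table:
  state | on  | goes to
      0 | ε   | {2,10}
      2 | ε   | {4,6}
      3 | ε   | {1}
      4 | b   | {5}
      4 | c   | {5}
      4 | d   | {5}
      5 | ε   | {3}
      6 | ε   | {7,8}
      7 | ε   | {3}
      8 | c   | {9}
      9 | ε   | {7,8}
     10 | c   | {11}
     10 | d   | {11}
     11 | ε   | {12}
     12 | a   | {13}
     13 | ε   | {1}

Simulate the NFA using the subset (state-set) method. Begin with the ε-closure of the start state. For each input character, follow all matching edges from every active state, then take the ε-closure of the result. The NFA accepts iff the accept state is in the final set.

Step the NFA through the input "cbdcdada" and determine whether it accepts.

S₀ = ε-closure({0}) = {0,1,2,3,4,6,7,8,10}
'c' @ 1: {1,3,5,7,8,9,11,12}  (accept∈set)
'b' @ 2: {}  — state set empty
rest 'dcdada' ignored (set empty)
after full input: {}  (accept=1 not in)

Answer: REJECT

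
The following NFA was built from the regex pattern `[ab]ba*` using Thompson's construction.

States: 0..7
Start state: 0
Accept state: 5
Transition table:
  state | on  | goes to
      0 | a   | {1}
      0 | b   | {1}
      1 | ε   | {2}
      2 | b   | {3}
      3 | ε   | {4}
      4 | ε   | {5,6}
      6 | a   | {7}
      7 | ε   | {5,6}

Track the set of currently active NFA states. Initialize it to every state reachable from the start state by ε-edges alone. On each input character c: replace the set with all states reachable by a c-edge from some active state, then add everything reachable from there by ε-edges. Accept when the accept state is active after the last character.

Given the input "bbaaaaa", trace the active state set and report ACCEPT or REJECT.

S₀ = ε-closure({0}) = {0}
'b' @ 1: {1,2}
'b' @ 2: {3,4,5,6}  (accept∈set)
'a' @ 3: {5,6,7}  (accept∈set)
'a' @ 4: {5,6,7}  (accept∈set)
'a' @ 5: {5,6,7}  (accept∈set)
'a' @ 6: {5,6,7}  (accept∈set)
'a' @ 7: {5,6,7}  (accept∈set)
after full input: {5,6,7}  (accept=5 in)

Answer: ACCEPT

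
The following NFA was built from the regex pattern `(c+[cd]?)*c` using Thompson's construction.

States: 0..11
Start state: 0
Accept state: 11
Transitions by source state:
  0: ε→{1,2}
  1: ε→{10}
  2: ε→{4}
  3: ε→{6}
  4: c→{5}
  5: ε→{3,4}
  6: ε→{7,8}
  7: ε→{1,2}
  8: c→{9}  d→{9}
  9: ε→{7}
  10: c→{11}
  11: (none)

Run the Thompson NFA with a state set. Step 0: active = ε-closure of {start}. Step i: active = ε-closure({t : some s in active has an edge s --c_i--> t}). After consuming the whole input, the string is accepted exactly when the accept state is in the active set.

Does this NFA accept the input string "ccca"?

initial (ε-close {0}): {0,1,2,4,10}
'c' @ 1: {1,2,3,4,5,6,7,8,10,11}  [accepting]
'c' @ 2: {1,2,3,4,5,6,7,8,9,10,11}  [accepting]
'c' @ 3: {1,2,3,4,5,6,7,8,9,10,11}  [accepting]
'a' @ 4: {}  — no active states
after full input: {}  (accept=11 not in)

Answer: REJECT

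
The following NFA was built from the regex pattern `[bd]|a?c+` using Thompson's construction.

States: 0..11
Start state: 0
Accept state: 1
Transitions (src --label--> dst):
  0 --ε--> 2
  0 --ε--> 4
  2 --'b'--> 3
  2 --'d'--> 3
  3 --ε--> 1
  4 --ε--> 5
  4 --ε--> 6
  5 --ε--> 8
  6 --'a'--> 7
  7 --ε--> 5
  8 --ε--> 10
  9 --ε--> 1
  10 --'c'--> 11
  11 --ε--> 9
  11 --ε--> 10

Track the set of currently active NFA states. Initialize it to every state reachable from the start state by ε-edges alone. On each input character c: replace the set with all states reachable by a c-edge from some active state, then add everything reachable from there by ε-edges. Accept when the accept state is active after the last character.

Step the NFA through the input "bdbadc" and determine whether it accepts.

Answer: REJECT

Steps:
start: ε-closure({0}) = {0,2,4,5,6,8,10}
'b' @ 1: {1,3}  [accepting]
'd' @ 2: {}  — state set empty
rest 'badc' ignored (set empty)
end set {} — state 1 not in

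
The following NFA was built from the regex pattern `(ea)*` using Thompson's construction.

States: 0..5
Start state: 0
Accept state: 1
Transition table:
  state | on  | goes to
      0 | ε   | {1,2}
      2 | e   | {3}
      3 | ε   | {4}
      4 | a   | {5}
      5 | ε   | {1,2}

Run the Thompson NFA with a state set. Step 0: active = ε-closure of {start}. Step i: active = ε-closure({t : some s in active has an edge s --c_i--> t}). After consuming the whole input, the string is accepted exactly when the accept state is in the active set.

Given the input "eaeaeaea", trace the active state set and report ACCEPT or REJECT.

S₀ = ε-closure({0}) = {0,1,2}
'e' @ 1: {3,4}
'a' @ 2: {1,2,5}  [accepting]
'e' @ 3: {3,4}
'a' @ 4: {1,2,5}  [accepting]
'e' @ 5: {3,4}
'a' @ 6: {1,2,5}  [accepting]
'e' @ 7: {3,4}
'a' @ 8: {1,2,5}  [accepting]
end set {1,2,5} — state 1 in

Answer: ACCEPT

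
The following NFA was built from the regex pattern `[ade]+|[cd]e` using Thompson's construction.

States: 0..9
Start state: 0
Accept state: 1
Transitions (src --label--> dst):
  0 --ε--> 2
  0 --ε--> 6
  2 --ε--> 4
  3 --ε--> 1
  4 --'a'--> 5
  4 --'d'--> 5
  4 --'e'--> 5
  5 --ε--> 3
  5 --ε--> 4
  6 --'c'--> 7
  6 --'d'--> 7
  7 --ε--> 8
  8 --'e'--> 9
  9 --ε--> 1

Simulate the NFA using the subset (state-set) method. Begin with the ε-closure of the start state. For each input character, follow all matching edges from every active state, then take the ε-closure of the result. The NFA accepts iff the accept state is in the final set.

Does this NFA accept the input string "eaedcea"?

Answer: REJECT

Trace:
S₀ = ε-closure({0}) = {0,2,4,6}
'e' @ 1: {1,3,4,5}  (accept∈set)
'a' @ 2: {1,3,4,5}  (accept∈set)
'e' @ 3: {1,3,4,5}  (accept∈set)
'd' @ 4: {1,3,4,5}  (accept∈set)
'c' @ 5: {}  — dead — no transitions
rest 'ea' ignored (set empty)
final: {}; accept 1 not in set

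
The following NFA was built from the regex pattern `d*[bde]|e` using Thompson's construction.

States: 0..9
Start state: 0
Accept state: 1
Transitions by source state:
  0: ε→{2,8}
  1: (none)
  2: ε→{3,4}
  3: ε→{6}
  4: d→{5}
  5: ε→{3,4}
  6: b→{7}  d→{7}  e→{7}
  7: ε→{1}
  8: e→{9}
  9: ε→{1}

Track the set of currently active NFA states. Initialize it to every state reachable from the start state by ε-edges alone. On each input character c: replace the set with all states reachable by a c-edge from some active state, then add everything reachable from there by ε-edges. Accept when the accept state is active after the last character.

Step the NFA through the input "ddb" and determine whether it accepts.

Answer: ACCEPT

Derivation:
initial (ε-close {0}): {0,2,3,4,6,8}
'd' @ 1: {1,3,4,5,6,7}  (accept∈set)
'd' @ 2: {1,3,4,5,6,7}  (accept∈set)
'b' @ 3: {1,7}  (accept∈set)
end set {1,7} — state 1 in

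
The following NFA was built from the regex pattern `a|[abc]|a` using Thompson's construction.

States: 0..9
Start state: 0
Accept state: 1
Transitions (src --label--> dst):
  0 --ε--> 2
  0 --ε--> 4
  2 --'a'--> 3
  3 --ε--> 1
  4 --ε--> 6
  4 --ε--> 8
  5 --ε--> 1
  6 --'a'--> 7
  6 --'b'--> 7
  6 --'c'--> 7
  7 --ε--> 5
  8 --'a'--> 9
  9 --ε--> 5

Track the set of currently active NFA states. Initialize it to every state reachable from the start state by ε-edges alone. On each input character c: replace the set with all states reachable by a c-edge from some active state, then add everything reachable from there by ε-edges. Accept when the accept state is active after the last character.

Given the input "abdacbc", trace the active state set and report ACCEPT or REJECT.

Answer: REJECT

Trace:
S₀ = ε-closure({0}) = {0,2,4,6,8}
'a' @ 1: {1,3,5,7,9}  (accept∈set)
'b' @ 2: {}  — dead — no transitions
rest 'dacbc' ignored (set empty)
after full input: {}  (accept=1 not in)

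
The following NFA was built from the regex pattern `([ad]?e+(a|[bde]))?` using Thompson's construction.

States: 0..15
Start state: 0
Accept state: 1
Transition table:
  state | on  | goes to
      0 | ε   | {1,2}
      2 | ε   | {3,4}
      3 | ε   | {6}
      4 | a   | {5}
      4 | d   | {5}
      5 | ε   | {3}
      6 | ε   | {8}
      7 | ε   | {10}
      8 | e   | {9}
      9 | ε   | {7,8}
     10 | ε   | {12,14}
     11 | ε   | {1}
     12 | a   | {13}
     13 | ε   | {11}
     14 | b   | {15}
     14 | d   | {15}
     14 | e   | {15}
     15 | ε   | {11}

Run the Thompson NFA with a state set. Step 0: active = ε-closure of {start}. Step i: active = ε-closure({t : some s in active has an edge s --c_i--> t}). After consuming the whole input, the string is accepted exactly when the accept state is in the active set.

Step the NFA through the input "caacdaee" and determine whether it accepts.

initial (ε-close {0}): {0,1,2,3,4,6,8}
'c' @ 1: {}  — no active states
rest 'aacdaee' ignored (set empty)
final: {}; accept 1 not in set

Answer: REJECT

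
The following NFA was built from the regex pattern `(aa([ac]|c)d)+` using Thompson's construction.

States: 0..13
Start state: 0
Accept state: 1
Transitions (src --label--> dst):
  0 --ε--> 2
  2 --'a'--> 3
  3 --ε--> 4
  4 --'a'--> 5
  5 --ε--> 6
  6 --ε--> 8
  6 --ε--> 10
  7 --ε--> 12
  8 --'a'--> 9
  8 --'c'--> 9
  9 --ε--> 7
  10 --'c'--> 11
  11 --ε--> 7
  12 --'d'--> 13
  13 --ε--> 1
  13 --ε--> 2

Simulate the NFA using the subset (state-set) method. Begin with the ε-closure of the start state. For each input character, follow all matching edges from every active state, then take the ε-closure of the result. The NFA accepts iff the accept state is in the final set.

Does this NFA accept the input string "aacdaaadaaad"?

S₀ = ε-closure({0}) = {0,2}
'a' @ 1: {3,4}
'a' @ 2: {5,6,8,10}
'c' @ 3: {7,9,11,12}
'd' @ 4: {1,2,13}  [accepting]
'a' @ 5: {3,4}
'a' @ 6: {5,6,8,10}
'a' @ 7: {7,9,12}
'd' @ 8: {1,2,13}  [accepting]
'a' @ 9: {3,4}
'a' @ 10: {5,6,8,10}
'a' @ 11: {7,9,12}
'd' @ 12: {1,2,13}  [accepting]
end set {1,2,13} — state 1 in

Answer: ACCEPT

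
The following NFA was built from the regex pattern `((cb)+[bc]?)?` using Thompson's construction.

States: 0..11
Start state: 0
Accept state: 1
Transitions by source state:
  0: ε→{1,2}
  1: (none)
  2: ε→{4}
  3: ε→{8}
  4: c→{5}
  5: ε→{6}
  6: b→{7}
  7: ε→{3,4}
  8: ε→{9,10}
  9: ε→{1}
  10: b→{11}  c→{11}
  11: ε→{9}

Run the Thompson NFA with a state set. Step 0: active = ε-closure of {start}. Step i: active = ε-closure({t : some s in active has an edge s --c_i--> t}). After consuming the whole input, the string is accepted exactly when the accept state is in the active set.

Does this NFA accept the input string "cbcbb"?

initial (ε-close {0}): {0,1,2,4}
'c' @ 1: {5,6}
'b' @ 2: {1,3,4,7,8,9,10}  [accepting]
'c' @ 3: {1,5,6,9,11}  [accepting]
'b' @ 4: {1,3,4,7,8,9,10}  [accepting]
'b' @ 5: {1,9,11}  [accepting]
final: {1,9,11}; accept 1 in set

Answer: ACCEPT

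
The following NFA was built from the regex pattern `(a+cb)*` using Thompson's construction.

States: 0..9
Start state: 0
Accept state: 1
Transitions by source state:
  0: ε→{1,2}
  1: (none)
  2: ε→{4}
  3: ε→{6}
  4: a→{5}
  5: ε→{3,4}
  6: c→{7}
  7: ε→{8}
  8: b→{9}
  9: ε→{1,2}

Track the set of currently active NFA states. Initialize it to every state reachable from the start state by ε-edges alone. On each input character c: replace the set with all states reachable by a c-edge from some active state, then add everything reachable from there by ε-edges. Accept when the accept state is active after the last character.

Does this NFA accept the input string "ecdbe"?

start: ε-closure({0}) = {0,1,2,4}
'e' @ 1: {}  — dead — no transitions
rest 'cdbe' ignored (set empty)
final: {}; accept 1 not in set

Answer: REJECT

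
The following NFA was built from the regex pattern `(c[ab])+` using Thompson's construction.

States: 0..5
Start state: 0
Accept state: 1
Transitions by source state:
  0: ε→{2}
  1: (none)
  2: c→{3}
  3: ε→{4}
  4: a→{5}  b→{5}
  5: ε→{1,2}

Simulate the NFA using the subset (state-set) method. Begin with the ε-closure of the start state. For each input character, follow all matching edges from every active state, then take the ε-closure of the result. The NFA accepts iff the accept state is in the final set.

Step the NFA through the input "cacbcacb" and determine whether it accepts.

Answer: ACCEPT

Steps:
S₀ = ε-closure({0}) = {0,2}
'c' @ 1: {3,4}
'a' @ 2: {1,2,5}  ✓accept
'c' @ 3: {3,4}
'b' @ 4: {1,2,5}  ✓accept
'c' @ 5: {3,4}
'a' @ 6: {1,2,5}  ✓accept
'c' @ 7: {3,4}
'b' @ 8: {1,2,5}  ✓accept
after full input: {1,2,5}  (accept=1 in)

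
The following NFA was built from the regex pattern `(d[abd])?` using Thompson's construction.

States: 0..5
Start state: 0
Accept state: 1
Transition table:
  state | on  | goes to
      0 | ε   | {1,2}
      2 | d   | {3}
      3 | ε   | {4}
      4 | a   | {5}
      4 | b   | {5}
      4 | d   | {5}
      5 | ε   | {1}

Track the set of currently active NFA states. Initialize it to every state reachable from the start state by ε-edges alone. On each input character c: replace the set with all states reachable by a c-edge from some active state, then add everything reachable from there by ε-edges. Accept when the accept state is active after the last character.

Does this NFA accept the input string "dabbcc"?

start: ε-closure({0}) = {0,1,2}
'd' @ 1: {3,4}
'a' @ 2: {1,5}  (accept∈set)
'b' @ 3: {}  — state set empty
rest 'bcc' ignored (set empty)
final: {}; accept 1 not in set

Answer: REJECT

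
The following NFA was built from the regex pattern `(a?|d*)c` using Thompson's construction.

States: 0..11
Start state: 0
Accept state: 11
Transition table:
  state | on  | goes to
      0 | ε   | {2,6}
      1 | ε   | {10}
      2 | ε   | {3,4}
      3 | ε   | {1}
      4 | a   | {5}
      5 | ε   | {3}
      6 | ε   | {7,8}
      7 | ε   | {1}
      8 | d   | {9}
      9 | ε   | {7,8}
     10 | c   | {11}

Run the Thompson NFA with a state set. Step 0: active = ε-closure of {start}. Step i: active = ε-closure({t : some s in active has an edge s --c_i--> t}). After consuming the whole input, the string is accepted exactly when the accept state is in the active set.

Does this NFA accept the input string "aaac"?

Answer: REJECT

Derivation:
start: ε-closure({0}) = {0,1,2,3,4,6,7,8,10}
'a' @ 1: {1,3,5,10}
'a' @ 2: {}  — state set empty
rest 'ac' ignored (set empty)
end set {} — state 11 not in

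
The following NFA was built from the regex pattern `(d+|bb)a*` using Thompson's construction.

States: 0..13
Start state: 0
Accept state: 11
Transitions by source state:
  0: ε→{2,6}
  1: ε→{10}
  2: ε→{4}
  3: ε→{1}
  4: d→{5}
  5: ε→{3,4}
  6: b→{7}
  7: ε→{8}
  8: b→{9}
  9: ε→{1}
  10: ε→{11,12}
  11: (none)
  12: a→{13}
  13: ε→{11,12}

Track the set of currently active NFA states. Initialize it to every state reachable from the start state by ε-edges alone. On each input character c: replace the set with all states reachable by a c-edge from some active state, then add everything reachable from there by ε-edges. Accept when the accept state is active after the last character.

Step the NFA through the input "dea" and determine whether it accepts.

S₀ = ε-closure({0}) = {0,2,4,6}
'd' @ 1: {1,3,4,5,10,11,12}  (accept∈set)
'e' @ 2: {}  — dead — no transitions
rest 'a' ignored (set empty)
end set {} — state 11 not in

Answer: REJECT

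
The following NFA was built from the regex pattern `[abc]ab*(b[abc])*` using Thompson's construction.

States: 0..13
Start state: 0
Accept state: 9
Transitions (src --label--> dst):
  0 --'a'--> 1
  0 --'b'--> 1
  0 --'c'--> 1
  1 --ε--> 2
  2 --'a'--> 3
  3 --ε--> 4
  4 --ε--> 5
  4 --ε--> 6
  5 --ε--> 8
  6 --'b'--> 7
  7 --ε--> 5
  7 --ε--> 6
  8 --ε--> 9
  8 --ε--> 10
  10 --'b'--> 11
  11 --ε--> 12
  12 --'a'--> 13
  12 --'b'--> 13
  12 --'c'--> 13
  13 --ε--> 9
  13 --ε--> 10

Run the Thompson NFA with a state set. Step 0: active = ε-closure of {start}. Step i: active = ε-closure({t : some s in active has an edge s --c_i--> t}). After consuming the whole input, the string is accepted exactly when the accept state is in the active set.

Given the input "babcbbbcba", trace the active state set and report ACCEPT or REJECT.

S₀ = ε-closure({0}) = {0}
'b' @ 1: {1,2}
'a' @ 2: {3,4,5,6,8,9,10}  (accept∈set)
'b' @ 3: {5,6,7,8,9,10,11,12}  (accept∈set)
'c' @ 4: {9,10,13}  (accept∈set)
'b' @ 5: {11,12}
'b' @ 6: {9,10,13}  (accept∈set)
'b' @ 7: {11,12}
'c' @ 8: {9,10,13}  (accept∈set)
'b' @ 9: {11,12}
'a' @ 10: {9,10,13}  (accept∈set)
after full input: {9,10,13}  (accept=9 in)

Answer: ACCEPT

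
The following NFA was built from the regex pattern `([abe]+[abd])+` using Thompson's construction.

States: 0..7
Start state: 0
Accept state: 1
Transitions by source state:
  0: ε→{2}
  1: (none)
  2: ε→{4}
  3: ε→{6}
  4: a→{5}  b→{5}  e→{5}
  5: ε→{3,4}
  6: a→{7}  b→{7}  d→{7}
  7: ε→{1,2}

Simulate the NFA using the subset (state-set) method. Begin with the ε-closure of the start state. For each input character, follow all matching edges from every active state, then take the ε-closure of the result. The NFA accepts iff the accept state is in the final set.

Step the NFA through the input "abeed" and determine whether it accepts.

S₀ = ε-closure({0}) = {0,2,4}
'a' @ 1: {3,4,5,6}
'b' @ 2: {1,2,3,4,5,6,7}  (accept∈set)
'e' @ 3: {3,4,5,6}
'e' @ 4: {3,4,5,6}
'd' @ 5: {1,2,4,7}  (accept∈set)
end set {1,2,4,7} — state 1 in

Answer: ACCEPT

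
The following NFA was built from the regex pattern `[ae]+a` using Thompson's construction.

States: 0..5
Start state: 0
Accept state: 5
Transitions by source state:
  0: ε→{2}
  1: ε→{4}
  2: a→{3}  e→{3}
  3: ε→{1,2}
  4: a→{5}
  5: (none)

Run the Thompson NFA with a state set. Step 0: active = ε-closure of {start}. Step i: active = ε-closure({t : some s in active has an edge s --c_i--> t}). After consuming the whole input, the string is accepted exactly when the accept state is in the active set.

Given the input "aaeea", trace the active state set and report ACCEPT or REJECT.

Answer: ACCEPT

Derivation:
S₀ = ε-closure({0}) = {0,2}
'a' @ 1: {1,2,3,4}
'a' @ 2: {1,2,3,4,5}  (accept∈set)
'e' @ 3: {1,2,3,4}
'e' @ 4: {1,2,3,4}
'a' @ 5: {1,2,3,4,5}  (accept∈set)
final: {1,2,3,4,5}; accept 5 in set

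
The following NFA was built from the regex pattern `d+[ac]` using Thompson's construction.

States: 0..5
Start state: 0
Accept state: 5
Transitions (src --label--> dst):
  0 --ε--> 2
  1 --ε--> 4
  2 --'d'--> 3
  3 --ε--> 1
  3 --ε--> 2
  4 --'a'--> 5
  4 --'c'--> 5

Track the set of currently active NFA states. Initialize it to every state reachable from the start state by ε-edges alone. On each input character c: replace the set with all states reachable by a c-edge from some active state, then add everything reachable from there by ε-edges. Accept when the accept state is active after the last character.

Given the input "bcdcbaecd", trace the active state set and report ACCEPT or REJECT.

initial (ε-close {0}): {0,2}
'b' @ 1: {}  — no active states
rest 'cdcbaecd' ignored (set empty)
after full input: {}  (accept=5 not in)

Answer: REJECT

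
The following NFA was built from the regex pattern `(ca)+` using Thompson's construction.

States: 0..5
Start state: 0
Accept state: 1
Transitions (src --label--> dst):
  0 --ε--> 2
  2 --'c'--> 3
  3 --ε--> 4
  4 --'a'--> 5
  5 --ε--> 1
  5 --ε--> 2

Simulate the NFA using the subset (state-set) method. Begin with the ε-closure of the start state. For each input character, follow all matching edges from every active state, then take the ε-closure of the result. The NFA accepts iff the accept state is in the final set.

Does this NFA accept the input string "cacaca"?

initial (ε-close {0}): {0,2}
'c' @ 1: {3,4}
'a' @ 2: {1,2,5}  ✓accept
'c' @ 3: {3,4}
'a' @ 4: {1,2,5}  ✓accept
'c' @ 5: {3,4}
'a' @ 6: {1,2,5}  ✓accept
final: {1,2,5}; accept 1 in set

Answer: ACCEPT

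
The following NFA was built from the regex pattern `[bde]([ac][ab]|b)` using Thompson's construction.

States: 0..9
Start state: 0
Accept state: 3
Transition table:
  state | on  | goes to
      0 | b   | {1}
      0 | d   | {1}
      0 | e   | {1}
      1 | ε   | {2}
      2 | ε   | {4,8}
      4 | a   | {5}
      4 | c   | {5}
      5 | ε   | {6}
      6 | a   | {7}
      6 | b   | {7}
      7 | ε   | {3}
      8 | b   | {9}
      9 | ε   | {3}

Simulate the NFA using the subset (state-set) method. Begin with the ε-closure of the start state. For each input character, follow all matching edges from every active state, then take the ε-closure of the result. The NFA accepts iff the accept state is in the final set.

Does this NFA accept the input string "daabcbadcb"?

S₀ = ε-closure({0}) = {0}
'd' @ 1: {1,2,4,8}
'a' @ 2: {5,6}
'a' @ 3: {3,7}  [accepting]
'b' @ 4: {}  — no active states
rest 'cbadcb' ignored (set empty)
after full input: {}  (accept=3 not in)

Answer: REJECT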